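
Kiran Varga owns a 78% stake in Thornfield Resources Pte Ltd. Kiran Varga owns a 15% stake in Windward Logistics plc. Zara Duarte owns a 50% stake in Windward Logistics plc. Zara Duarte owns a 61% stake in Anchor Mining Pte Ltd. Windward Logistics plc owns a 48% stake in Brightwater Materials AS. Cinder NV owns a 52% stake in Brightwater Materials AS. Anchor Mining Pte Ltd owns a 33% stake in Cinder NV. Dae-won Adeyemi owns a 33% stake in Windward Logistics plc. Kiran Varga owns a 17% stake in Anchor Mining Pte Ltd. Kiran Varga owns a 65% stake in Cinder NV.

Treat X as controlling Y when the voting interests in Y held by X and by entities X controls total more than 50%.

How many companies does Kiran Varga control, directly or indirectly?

3

Kiran holds 78% of Thornfield, so Kiran controls Thornfield.
Kiran holds 65% of Cinder, so Kiran controls Cinder.
Cinder holds 52% of Brightwater, so Kiran controls Brightwater.
No other company's threshold is met.
Kiran controls 3 companies.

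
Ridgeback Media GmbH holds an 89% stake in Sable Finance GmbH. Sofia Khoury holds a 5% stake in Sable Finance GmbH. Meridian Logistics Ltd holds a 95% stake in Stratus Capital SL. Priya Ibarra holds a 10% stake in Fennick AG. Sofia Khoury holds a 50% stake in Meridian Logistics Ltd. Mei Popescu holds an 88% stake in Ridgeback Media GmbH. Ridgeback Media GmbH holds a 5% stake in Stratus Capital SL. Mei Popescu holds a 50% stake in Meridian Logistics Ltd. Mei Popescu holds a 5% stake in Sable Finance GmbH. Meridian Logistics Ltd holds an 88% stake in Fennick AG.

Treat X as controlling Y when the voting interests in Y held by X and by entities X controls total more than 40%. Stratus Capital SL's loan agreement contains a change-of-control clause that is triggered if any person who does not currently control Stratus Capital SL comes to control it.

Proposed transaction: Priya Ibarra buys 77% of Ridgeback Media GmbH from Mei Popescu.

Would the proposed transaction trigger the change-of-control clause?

No

The purchase adds only to Priya's holdings (Mei's stake shrinks), so Priya is the only person who could newly come to control Stratus.
Priya's largest direct stake is 10% in Fennick, which does not meet the threshold, so Priya controls no company.
Neither Priya nor any entity Priya controls holds any voting interest in Stratus.
So before the transaction, Priya does not control Stratus.
After the purchase, Priya holds 77% of Ridgeback directly, and Mei's stake falls to 11%.
Priya holds 77% of Ridgeback, so Priya controls Ridgeback.
Ridgeback holds 89% of Sable, so Priya controls Sable.
After the transaction, Priya's side holds 5% of Stratus, not > 40%, so Priya still does not control Stratus.
No new person acquires control, so the clause is not triggered.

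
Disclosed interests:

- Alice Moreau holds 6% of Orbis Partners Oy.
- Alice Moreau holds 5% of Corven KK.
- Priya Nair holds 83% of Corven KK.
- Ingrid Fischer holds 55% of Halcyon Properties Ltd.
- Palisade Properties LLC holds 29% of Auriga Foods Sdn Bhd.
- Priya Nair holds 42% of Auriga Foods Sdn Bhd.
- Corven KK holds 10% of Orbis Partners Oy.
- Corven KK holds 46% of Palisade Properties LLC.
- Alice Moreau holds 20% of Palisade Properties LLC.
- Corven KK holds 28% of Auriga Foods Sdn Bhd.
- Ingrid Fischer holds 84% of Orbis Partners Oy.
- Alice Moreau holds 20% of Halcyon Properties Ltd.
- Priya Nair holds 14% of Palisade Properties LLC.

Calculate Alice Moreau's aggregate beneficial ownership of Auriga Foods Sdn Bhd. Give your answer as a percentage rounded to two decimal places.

Alice reaches Auriga along 3 paths.
Via Corven: 5% × 28% = 1.4%.
Via Palisade: 20% × 29% = 5.8%.
Via Corven → Palisade: 5% × 46% × 29% = 0.667%.
Total: 1.4% + 5.8% + 0.667% = 7.867%.
Rounded: 7.87%.

7.87%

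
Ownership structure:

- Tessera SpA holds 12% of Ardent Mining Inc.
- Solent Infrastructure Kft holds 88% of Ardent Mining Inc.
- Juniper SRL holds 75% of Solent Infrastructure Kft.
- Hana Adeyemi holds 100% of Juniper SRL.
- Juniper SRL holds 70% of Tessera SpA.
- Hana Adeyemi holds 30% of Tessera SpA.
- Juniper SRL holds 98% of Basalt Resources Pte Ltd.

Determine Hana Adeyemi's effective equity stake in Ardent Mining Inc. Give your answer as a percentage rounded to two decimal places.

Hana reaches Ardent along 3 paths.
Via Tessera: 30% × 12% = 3.6%.
Via Juniper → Tessera: 100% × 70% × 12% = 8.4%.
Via Juniper → Solent: 100% × 75% × 88% = 66%.
Total: 3.6% + 8.4% + 66% = 78%.
Rounded: 78.00%.

78.00%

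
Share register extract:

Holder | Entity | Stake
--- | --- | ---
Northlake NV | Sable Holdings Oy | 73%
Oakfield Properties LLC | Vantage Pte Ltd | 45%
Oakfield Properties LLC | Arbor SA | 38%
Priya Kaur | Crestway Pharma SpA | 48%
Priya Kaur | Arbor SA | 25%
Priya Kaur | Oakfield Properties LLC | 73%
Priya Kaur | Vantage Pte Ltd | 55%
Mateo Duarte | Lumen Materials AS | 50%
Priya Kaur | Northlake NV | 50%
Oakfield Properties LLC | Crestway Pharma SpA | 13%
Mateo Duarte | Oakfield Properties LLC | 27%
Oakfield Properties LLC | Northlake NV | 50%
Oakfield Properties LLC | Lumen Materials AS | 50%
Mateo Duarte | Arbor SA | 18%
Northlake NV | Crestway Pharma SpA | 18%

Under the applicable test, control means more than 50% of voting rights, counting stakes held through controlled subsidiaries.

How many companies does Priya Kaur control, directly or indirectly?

6

Priya holds 73% of Oakfield, so Priya controls Oakfield.
Oakfield and Priya together hold 50% + 50% = 100% of Northlake, so Priya controls Northlake.
Priya and Oakfield together hold 25% + 38% = 63% of Arbor, so Priya controls Arbor.
Oakfield and Priya together hold 45% + 55% = 100% of Vantage, so Priya controls Vantage.
Oakfield and Northlake and Priya together hold 13% + 18% + 48% = 79% of Crestway, so Priya controls Crestway.
Northlake holds 73% of Sable, so Priya controls Sable.
No other company's threshold is met.
Priya controls 6 companies.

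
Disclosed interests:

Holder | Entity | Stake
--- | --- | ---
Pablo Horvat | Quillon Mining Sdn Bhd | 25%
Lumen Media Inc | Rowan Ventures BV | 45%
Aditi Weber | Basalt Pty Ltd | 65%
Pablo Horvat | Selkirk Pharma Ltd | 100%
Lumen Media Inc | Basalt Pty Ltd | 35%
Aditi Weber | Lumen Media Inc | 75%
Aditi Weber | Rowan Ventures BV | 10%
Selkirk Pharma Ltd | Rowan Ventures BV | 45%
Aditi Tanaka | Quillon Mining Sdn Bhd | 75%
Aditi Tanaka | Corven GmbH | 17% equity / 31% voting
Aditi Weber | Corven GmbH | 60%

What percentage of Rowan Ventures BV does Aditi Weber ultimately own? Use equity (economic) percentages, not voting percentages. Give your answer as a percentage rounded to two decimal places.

Aditi Weber reaches Rowan along 2 paths.
Direct stake: 10% = 10%.
Via Lumen: 75% × 45% = 33.75%.
Total: 10% + 33.75% = 43.75%.

43.75%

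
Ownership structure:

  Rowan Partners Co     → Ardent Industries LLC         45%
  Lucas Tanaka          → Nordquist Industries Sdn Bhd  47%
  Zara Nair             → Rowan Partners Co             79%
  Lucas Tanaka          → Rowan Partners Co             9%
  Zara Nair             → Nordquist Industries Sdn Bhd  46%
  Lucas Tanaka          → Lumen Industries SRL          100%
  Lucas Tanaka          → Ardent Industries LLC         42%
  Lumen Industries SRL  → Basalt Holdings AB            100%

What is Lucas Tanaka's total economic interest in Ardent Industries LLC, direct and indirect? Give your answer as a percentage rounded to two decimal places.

Lucas reaches Ardent along 2 paths.
Direct stake: 42% = 42%.
Via Rowan: 9% × 45% = 4.05%.
Total: 42% + 4.05% = 46.05%.

46.05%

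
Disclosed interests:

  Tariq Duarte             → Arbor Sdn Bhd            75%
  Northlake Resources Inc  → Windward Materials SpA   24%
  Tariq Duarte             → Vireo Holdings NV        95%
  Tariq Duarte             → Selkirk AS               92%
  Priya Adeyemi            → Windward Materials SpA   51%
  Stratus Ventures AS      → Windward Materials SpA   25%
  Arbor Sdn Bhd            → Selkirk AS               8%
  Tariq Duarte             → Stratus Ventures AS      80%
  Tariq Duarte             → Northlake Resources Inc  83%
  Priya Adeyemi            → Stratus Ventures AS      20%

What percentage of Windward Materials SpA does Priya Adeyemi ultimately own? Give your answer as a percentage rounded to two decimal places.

Priya reaches Windward along 2 paths.
Direct stake: 51% = 51%.
Via Stratus: 20% × 25% = 5%.
Total: 51% + 5% = 56%.
Rounded: 56.00%.

56.00%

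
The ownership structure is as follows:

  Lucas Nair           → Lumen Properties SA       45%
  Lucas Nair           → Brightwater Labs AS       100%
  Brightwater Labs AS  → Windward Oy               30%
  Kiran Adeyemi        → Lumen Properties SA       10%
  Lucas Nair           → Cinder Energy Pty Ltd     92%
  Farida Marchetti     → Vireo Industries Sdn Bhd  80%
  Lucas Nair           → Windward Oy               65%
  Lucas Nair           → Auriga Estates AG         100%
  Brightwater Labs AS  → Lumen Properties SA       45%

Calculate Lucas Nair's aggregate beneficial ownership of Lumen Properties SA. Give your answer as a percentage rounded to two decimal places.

90.00%

Lucas reaches Lumen along 2 paths.
Via Brightwater: 100% × 45% = 45%.
Direct stake: 45% = 45%.
Total: 45% + 45% = 90%.
Rounded: 90.00%.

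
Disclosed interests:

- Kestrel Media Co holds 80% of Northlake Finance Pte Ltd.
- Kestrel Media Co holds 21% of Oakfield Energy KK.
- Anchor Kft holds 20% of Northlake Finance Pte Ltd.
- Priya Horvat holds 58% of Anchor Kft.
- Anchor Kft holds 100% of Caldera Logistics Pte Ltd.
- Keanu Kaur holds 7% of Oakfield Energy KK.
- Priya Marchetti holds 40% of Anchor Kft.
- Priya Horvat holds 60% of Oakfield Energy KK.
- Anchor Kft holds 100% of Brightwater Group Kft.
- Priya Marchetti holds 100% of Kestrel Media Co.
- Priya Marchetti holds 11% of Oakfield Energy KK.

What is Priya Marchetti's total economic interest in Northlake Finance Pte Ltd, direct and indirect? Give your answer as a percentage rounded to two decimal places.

Priya Marchetti reaches Northlake along 2 paths.
Via Anchor: 40% × 20% = 8%.
Via Kestrel: 100% × 80% = 80%.
Total: 8% + 80% = 88%.
Rounded: 88.00%.

88.00%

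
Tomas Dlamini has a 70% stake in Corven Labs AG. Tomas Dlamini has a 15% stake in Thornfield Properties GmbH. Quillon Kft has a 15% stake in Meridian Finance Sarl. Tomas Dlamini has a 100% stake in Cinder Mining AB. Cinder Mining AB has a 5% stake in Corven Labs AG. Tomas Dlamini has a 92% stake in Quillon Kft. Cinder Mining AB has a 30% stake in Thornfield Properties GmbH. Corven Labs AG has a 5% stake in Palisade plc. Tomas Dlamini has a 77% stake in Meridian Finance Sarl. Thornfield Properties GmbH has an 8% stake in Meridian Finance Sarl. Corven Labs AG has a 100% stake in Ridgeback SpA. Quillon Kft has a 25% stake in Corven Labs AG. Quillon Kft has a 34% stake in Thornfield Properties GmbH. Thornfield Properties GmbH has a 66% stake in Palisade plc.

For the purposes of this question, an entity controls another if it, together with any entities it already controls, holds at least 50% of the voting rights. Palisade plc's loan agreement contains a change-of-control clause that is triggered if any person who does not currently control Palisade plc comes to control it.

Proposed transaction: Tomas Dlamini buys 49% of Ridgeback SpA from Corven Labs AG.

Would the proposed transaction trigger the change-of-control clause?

The purchase adds only to Tomas's holdings (Corven's stake shrinks), so Tomas is the only person who could newly come to control Palisade.
Tomas holds 100% of Cinder, so Tomas controls Cinder.
Tomas holds 92% of Quillon, so Tomas controls Quillon.
Quillon and Tomas and Cinder together hold 34% + 15% + 30% = 79% of Thornfield, so Tomas controls Thornfield.
Cinder and Quillon and Tomas together hold 5% + 25% + 70% = 100% of Corven, so Tomas controls Corven.
Corven and Thornfield together hold 5% + 66% = 71% of Palisade, so Tomas controls Palisade.
So Tomas already controls Palisade before the transaction.
After the purchase, Tomas holds 49% of Ridgeback directly, and Corven's stake falls to 51%.
Tomas controlled Palisade already, so this is not a new person acquiring control; every other person's position is unchanged or reduced.
No new person acquires control, so the clause is not triggered.

No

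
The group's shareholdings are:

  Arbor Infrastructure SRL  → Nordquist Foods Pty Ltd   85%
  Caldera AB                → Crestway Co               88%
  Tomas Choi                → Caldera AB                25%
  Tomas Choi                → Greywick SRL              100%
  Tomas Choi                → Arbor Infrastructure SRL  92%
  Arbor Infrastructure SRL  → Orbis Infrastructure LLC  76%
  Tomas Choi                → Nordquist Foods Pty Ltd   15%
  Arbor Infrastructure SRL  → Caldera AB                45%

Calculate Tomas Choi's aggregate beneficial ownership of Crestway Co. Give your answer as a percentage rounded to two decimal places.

Tomas reaches Crestway along 2 paths.
Via Arbor → Caldera: 92% × 45% × 88% = 36.432%.
Via Caldera: 25% × 88% = 22%.
Total: 36.432% + 22% = 58.432%.
Rounded: 58.43%.

58.43%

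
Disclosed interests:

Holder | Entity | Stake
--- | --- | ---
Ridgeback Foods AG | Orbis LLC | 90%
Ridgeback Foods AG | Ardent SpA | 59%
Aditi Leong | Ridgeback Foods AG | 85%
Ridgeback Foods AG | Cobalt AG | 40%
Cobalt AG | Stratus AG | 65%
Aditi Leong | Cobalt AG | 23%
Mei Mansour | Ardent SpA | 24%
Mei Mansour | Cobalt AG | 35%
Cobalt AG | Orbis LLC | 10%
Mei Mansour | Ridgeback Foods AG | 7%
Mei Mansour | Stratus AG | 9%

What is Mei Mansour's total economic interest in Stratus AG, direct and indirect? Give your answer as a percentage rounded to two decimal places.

Mei reaches Stratus along 3 paths.
Via Ridgeback → Cobalt: 7% × 40% × 65% = 1.82%.
Via Cobalt: 35% × 65% = 22.75%.
Direct stake: 9% = 9%.
Total: 1.82% + 22.75% + 9% = 33.57%.

33.57%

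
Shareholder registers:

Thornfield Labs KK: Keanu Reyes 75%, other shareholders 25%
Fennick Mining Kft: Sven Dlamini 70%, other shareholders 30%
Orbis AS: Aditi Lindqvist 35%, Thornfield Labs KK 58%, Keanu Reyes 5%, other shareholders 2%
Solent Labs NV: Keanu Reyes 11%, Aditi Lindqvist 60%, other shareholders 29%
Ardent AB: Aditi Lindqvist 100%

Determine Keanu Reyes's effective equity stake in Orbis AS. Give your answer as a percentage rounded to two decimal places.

48.50%

Keanu reaches Orbis along 2 paths.
Via Thornfield: 75% × 58% = 43.5%.
Direct stake: 5% = 5%.
Total: 43.5% + 5% = 48.5%.
Rounded: 48.50%.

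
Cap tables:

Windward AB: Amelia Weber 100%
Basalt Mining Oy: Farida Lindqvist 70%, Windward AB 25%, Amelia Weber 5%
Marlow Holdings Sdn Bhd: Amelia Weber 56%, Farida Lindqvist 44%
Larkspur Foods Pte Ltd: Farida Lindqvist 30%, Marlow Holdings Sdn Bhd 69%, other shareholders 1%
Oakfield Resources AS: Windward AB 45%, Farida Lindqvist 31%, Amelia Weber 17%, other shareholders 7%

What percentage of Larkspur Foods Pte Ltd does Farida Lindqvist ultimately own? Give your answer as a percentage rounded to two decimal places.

Farida reaches Larkspur along 2 paths.
Direct stake: 30% = 30%.
Via Marlow: 44% × 69% = 30.36%.
Total: 30% + 30.36% = 60.36%.

60.36%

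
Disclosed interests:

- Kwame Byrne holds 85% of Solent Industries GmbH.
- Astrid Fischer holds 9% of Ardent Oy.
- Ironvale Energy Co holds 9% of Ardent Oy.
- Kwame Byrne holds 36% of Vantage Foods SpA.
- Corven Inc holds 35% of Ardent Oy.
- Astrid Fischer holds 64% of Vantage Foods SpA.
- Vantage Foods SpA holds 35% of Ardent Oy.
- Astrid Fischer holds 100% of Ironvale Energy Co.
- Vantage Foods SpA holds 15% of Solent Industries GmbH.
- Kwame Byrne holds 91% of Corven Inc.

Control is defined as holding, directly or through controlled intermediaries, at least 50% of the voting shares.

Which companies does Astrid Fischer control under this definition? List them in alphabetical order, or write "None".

Astrid holds 64% of Vantage, so Astrid controls Vantage.
Astrid holds 100% of Ironvale, so Astrid controls Ironvale.
Vantage and Astrid and Ironvale together hold 35% + 9% + 9% = 53% of Ardent, so Astrid controls Ardent.
No other company's threshold is met.

Ardent Oy, Ironvale Energy Co, Vantage Foods SpA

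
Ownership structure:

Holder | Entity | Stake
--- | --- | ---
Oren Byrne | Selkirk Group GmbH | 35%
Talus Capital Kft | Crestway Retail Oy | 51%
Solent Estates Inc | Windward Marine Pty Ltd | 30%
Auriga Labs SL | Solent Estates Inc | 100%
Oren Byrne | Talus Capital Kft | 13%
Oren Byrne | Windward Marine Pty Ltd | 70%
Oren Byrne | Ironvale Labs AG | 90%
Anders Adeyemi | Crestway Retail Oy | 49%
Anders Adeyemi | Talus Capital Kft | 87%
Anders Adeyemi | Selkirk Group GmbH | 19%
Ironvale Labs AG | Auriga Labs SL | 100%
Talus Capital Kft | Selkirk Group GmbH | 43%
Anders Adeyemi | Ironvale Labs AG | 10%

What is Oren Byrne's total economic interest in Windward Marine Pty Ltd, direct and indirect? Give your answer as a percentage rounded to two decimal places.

Oren reaches Windward along 2 paths.
Via Ironvale → Auriga → Solent: 90% × 100% × 100% × 30% = 27%.
Direct stake: 70% = 70%.
Total: 27% + 70% = 97%.
Rounded: 97.00%.

97.00%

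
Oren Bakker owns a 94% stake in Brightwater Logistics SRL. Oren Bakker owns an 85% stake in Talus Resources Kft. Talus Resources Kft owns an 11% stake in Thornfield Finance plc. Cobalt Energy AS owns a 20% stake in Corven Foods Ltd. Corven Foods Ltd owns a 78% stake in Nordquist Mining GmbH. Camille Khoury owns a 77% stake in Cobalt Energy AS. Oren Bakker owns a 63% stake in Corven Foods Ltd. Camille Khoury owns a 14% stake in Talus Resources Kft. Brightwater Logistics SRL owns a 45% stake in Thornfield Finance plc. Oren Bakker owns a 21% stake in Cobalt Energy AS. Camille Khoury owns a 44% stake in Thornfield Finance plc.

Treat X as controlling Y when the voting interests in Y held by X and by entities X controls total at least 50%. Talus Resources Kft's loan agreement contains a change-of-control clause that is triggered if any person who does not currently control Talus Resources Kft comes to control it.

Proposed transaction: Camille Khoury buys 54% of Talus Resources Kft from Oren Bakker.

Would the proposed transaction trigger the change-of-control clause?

Yes

The purchase adds only to Camille's holdings (Oren's stake shrinks), so Camille is the only person who could newly come to control Talus.
Camille holds 77% of Cobalt, so Camille controls Cobalt.
In Talus, Camille's side holds only 14%, not ≥ 50%.
So before the transaction, Camille does not control Talus.
After the purchase, Camille's direct stake in Talus rises to 14% + 54% = 68%, and Oren's stake falls to 31%.
Camille holds 68% of Talus, so Camille controls Talus.
Camille did not control Talus before and does after, so the clause is triggered.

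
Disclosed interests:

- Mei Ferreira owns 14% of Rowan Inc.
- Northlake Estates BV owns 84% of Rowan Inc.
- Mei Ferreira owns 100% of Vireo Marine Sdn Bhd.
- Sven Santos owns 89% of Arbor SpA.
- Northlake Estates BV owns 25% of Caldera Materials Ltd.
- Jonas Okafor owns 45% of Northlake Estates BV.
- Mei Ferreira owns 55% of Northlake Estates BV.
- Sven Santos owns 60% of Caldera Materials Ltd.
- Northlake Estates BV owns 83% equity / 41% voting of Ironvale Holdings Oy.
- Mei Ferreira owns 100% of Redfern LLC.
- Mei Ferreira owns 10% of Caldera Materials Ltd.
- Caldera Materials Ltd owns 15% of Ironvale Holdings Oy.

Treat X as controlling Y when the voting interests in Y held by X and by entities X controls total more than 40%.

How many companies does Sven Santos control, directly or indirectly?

Sven holds 89% of Arbor, so Sven controls Arbor.
Sven holds 60% of Caldera, so Sven controls Caldera.
No other company's threshold is met.
Sven controls 2 companies.

2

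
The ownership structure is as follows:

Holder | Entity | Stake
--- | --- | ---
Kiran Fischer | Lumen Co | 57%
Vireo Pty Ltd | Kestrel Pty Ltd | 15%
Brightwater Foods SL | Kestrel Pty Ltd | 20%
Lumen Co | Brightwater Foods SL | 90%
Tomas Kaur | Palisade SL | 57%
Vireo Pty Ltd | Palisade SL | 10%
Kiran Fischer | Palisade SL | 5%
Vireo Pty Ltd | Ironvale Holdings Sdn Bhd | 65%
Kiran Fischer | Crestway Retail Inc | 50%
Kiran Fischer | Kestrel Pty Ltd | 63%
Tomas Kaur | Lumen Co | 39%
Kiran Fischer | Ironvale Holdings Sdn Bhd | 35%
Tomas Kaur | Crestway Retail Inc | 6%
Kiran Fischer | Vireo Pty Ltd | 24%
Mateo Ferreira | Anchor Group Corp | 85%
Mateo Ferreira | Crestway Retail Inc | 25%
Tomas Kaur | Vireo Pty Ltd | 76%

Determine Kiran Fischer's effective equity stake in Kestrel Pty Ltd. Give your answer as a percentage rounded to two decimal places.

76.86%

Kiran reaches Kestrel along 3 paths.
Via Lumen → Brightwater: 57% × 90% × 20% = 10.26%.
Via Vireo: 24% × 15% = 3.6%.
Direct stake: 63% = 63%.
Total: 10.26% + 3.6% + 63% = 76.86%.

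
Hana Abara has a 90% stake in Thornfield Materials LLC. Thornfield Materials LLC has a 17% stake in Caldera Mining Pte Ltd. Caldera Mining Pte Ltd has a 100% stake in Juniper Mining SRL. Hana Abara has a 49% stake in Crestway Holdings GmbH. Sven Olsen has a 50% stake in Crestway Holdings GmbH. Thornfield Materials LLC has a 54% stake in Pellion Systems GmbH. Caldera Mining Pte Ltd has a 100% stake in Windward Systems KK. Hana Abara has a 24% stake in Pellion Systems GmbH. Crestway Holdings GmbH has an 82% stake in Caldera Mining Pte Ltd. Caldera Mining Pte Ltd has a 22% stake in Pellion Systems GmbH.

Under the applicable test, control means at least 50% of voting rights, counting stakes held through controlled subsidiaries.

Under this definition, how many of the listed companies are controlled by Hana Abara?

Hana holds 90% of Thornfield, so Hana controls Thornfield.
Thornfield and Hana together hold 54% + 24% = 78% of Pellion, so Hana controls Pellion.
No other company's threshold is met.
Hana controls 2 companies.

2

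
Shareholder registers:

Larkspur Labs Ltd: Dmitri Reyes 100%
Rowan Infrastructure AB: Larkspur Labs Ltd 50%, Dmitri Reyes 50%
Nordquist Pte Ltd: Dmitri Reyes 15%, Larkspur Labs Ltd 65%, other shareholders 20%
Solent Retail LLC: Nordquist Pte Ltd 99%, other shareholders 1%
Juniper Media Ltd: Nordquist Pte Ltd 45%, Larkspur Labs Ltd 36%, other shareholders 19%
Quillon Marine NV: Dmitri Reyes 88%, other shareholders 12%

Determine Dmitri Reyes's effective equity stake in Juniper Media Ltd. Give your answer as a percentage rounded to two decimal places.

72.00%

Dmitri reaches Juniper along 3 paths.
Via Nordquist: 15% × 45% = 6.75%.
Via Larkspur → Nordquist: 100% × 65% × 45% = 29.25%.
Via Larkspur: 100% × 36% = 36%.
Total: 6.75% + 29.25% + 36% = 72%.
Rounded: 72.00%.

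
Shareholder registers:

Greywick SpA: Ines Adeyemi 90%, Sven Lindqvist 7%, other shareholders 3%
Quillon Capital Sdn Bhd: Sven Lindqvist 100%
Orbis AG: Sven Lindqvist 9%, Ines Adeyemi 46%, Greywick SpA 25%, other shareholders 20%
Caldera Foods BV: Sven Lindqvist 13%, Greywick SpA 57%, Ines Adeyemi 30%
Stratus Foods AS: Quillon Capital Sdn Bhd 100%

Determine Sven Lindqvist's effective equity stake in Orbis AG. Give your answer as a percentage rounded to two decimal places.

Sven reaches Orbis along 2 paths.
Direct stake: 9% = 9%.
Via Greywick: 7% × 25% = 1.75%.
Total: 9% + 1.75% = 10.75%.

10.75%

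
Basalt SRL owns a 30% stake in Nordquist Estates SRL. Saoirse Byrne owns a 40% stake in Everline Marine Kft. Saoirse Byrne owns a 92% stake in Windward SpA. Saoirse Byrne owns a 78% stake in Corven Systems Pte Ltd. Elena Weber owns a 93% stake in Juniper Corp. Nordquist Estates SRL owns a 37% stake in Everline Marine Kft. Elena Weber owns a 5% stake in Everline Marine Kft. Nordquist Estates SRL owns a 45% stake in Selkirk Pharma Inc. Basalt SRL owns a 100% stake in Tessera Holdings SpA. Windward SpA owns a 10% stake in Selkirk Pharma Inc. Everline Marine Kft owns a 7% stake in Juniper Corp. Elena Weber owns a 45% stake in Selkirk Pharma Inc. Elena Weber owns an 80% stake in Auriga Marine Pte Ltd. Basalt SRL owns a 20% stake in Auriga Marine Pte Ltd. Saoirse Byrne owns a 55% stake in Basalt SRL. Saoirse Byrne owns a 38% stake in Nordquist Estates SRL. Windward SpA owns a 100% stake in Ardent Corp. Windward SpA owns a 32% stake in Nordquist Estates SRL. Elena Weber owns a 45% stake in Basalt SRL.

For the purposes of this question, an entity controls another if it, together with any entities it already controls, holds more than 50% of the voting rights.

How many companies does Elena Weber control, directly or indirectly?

2

Elena holds 93% of Juniper, so Elena controls Juniper.
Elena holds 80% of Auriga, so Elena controls Auriga.
No other company's threshold is met.
Elena controls 2 companies.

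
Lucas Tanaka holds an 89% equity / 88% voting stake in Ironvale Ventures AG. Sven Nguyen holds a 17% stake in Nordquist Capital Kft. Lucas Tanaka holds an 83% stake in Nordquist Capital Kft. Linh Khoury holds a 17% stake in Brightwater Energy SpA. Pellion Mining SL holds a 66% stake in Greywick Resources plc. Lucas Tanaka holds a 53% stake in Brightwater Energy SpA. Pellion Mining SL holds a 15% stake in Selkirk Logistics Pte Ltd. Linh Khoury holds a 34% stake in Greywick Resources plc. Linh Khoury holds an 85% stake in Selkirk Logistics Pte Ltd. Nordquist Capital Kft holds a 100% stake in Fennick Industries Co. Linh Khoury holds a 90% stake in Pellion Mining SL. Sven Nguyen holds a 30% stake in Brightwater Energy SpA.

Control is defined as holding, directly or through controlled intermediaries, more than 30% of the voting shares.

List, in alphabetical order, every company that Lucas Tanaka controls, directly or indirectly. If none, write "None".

Brightwater Energy SpA, Fennick Industries Co, Ironvale Ventures AG, Nordquist Capital Kft

Lucas holds 53% of Brightwater, so Lucas controls Brightwater.
Lucas holds 83% of Nordquist, so Lucas controls Nordquist.
Lucas holds 88% of Ironvale, so Lucas controls Ironvale.
Nordquist holds 100% of Fennick, so Lucas controls Fennick.
No other company's threshold is met.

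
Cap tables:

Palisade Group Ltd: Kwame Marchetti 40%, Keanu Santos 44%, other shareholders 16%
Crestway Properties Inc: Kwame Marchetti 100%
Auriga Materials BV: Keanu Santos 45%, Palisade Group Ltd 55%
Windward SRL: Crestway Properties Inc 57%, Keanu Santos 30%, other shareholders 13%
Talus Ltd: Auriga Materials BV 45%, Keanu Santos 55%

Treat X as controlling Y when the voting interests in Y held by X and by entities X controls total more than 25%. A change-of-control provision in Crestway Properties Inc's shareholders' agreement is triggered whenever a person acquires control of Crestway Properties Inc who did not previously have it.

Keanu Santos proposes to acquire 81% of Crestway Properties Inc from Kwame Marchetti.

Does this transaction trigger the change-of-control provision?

The purchase adds only to Keanu's holdings (Kwame's stake shrinks), so Keanu is the only person who could newly come to control Crestway.
Keanu holds 44% of Palisade, so Keanu controls Palisade.
Keanu and Palisade together hold 45% + 55% = 100% of Auriga, so Keanu controls Auriga.
Keanu holds 30% of Windward, so Keanu controls Windward.
Auriga and Keanu together hold 45% + 55% = 100% of Talus, so Keanu controls Talus.
Neither Keanu nor any entity Keanu controls holds any voting interest in Crestway.
So before the transaction, Keanu does not control Crestway.
After the purchase, Keanu holds 81% of Crestway directly, and Kwame's stake falls to 19%.
Keanu holds 81% of Crestway, so Keanu controls Crestway.
Keanu did not control Crestway before and does after, so the clause is triggered.

Yes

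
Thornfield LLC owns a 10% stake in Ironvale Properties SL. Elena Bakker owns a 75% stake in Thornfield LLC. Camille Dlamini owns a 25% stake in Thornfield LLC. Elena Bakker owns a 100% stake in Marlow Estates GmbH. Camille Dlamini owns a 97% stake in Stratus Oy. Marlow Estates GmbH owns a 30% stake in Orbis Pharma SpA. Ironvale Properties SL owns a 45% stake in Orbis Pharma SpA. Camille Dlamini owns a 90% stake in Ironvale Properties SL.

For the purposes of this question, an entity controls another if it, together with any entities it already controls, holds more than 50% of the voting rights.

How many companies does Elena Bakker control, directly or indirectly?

2

Elena holds 100% of Marlow, so Elena controls Marlow.
Elena holds 75% of Thornfield, so Elena controls Thornfield.
No other company's threshold is met.
Elena controls 2 companies.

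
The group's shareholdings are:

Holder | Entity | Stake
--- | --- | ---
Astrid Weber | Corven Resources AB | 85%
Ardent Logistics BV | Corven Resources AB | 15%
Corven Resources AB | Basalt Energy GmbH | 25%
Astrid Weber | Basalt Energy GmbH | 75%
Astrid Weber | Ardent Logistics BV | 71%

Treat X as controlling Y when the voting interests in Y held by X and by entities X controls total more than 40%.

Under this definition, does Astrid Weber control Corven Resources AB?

Astrid holds 71% of Ardent, so Astrid controls Ardent.
Ardent and Astrid together hold 15% + 85% = 100% of Corven, so Astrid controls Corven.

Yes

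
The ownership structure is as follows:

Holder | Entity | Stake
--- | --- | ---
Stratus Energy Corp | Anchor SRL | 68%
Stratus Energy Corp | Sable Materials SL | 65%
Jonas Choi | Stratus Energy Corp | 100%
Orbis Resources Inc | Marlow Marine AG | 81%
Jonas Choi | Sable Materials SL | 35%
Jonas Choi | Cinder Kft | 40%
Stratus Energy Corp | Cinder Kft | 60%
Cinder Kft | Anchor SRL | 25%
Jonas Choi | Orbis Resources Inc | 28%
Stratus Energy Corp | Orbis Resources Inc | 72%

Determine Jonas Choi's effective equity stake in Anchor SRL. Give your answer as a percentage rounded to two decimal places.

Jonas reaches Anchor along 3 paths.
Via Stratus: 100% × 68% = 68%.
Via Cinder: 40% × 25% = 10%.
Via Stratus → Cinder: 100% × 60% × 25% = 15%.
Total: 68% + 10% + 15% = 93%.
Rounded: 93.00%.

93.00%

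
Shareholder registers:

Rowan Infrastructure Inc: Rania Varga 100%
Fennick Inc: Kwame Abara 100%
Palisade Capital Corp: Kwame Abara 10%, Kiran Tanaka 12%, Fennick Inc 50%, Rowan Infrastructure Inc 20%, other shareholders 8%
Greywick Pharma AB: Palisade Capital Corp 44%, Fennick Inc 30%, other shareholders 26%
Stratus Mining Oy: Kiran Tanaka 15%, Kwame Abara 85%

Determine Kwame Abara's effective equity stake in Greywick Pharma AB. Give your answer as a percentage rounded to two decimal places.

Kwame reaches Greywick along 3 paths.
Via Palisade: 10% × 44% = 4.4%.
Via Fennick → Palisade: 100% × 50% × 44% = 22%.
Via Fennick: 100% × 30% = 30%.
Total: 4.4% + 22% + 30% = 56.4%.
Rounded: 56.40%.

56.40%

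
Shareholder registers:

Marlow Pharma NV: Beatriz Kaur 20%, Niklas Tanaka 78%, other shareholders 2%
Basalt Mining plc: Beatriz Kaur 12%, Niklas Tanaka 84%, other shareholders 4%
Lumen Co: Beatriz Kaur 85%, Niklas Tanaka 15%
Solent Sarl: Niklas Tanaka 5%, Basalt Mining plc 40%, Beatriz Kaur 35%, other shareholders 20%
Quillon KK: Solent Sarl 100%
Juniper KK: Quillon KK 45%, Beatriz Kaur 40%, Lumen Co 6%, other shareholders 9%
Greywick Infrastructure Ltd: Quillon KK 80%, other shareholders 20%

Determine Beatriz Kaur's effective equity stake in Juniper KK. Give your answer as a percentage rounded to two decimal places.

63.01%

Beatriz reaches Juniper along 4 paths.
Via Basalt → Solent → Quillon: 12% × 40% × 100% × 45% = 2.16%.
Via Solent → Quillon: 35% × 100% × 45% = 15.75%.
Direct stake: 40% = 40%.
Via Lumen: 85% × 6% = 5.1%.
Total: 2.16% + 15.75% + 40% + 5.1% = 63.01%.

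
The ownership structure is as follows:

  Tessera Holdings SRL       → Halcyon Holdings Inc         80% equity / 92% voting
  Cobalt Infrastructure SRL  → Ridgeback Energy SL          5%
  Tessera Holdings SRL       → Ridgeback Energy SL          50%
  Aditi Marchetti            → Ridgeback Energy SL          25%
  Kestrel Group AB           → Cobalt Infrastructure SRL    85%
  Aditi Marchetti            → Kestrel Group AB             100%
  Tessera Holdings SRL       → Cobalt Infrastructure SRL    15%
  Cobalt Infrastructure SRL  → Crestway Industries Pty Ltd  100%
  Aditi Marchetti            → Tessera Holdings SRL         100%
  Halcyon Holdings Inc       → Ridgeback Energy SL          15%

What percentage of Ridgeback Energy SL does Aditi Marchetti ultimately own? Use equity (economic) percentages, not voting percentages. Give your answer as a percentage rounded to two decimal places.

92.00%

Aditi reaches Ridgeback along 5 paths.
Direct stake: 25% = 25%.
Via Tessera → Halcyon: 100% × 80% × 15% = 12%.
Via Tessera: 100% × 50% = 50%.
Via Tessera → Cobalt: 100% × 15% × 5% = 0.75%.
Via Kestrel → Cobalt: 100% × 85% × 5% = 4.25%.
Total: 25% + 12% + 50% + 0.75% + 4.25% = 92%.
Rounded: 92.00%.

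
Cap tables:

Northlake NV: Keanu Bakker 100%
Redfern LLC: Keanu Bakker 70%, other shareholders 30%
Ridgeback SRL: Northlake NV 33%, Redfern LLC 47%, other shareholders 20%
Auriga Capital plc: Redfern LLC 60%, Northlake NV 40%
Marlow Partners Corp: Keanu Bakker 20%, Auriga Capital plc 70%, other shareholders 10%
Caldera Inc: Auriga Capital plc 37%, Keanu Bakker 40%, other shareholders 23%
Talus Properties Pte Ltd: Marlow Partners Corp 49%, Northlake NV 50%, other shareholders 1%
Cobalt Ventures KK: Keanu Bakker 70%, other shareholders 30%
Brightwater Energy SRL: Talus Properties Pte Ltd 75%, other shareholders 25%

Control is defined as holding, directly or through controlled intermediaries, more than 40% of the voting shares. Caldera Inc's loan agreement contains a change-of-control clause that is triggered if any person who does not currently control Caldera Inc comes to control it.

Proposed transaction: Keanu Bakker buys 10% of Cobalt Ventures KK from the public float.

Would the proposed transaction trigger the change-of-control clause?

The purchase changes only Keanu's holdings, so Keanu is the only person who could newly come to control Caldera.
Keanu holds 70% of Redfern, so Keanu controls Redfern.
Keanu holds 100% of Northlake, so Keanu controls Northlake.
Redfern and Northlake together hold 60% + 40% = 100% of Auriga, so Keanu controls Auriga.
Auriga and Keanu together hold 37% + 40% = 77% of Caldera, so Keanu controls Caldera.
So Keanu already controls Caldera before the transaction.
After the purchase, Keanu's direct stake in Cobalt rises to 70% + 10% = 80%.
Keanu controlled Caldera already, so this is not a new person acquiring control; every other person's position is unchanged or reduced.
No new person acquires control, so the clause is not triggered.

No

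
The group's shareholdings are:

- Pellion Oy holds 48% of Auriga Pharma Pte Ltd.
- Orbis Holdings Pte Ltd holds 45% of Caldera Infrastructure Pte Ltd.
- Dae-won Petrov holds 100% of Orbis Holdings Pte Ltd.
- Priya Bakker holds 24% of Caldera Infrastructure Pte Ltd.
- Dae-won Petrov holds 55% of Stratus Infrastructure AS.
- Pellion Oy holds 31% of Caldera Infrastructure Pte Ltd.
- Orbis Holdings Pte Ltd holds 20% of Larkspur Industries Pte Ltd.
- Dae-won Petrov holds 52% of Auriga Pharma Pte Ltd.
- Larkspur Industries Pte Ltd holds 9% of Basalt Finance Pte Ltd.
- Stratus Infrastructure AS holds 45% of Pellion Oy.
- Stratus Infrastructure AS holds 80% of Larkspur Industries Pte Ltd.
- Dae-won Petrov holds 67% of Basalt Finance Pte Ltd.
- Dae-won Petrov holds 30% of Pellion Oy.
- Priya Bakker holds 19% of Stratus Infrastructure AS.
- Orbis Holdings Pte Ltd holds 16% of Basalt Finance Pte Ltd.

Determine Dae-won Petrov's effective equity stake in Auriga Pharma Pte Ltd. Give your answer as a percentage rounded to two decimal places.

78.28%

Dae-won reaches Auriga along 3 paths.
Via Stratus → Pellion: 55% × 45% × 48% = 11.88%.
Via Pellion: 30% × 48% = 14.4%.
Direct stake: 52% = 52%.
Total: 11.88% + 14.4% + 52% = 78.28%.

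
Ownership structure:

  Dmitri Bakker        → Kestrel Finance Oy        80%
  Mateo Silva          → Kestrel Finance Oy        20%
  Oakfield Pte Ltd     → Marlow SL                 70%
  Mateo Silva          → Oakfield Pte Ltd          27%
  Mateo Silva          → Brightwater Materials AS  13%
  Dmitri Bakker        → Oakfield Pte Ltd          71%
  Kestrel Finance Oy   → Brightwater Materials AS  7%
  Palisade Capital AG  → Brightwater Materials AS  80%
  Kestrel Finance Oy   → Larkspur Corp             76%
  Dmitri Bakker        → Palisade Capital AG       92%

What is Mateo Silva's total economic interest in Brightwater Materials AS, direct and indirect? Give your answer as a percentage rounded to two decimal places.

14.40%

Mateo reaches Brightwater along 2 paths.
Via Kestrel: 20% × 7% = 1.4%.
Direct stake: 13% = 13%.
Total: 1.4% + 13% = 14.4%.
Rounded: 14.40%.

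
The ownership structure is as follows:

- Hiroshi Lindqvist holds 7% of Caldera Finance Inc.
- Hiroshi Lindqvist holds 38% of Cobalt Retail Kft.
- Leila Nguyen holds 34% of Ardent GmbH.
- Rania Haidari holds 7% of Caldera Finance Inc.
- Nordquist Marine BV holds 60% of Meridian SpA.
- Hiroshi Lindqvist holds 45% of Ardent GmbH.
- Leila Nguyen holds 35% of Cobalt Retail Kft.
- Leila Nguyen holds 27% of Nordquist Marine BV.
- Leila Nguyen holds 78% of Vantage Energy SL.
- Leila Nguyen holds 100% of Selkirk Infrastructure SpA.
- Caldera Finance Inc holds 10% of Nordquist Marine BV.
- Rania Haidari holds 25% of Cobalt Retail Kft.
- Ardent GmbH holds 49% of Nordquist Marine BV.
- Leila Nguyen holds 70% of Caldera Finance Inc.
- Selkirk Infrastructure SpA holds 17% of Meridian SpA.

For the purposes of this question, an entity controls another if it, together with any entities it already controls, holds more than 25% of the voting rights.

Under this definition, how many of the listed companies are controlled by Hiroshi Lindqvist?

Hiroshi holds 45% of Ardent, so Hiroshi controls Ardent.
Hiroshi holds 38% of Cobalt, so Hiroshi controls Cobalt.
Ardent holds 49% of Nordquist, so Hiroshi controls Nordquist.
Nordquist holds 60% of Meridian, so Hiroshi controls Meridian.
No other company's threshold is met.
Hiroshi controls 4 companies.

4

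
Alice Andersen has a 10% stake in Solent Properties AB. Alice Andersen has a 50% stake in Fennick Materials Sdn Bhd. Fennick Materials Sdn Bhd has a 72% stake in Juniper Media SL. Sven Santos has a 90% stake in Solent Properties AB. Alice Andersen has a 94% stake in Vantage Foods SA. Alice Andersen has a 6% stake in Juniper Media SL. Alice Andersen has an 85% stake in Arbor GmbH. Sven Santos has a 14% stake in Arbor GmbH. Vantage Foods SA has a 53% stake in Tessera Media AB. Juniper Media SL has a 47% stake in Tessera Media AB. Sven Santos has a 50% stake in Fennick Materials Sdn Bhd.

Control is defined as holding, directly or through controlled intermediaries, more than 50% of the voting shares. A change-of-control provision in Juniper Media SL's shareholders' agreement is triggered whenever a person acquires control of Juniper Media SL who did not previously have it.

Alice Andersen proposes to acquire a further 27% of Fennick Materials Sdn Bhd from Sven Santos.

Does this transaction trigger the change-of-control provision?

Yes

The purchase adds only to Alice's holdings (Sven's stake shrinks), so Alice is the only person who could newly come to control Juniper.
Alice holds 85% of Arbor, so Alice controls Arbor.
Alice holds 94% of Vantage, so Alice controls Vantage.
Vantage holds 53% of Tessera, so Alice controls Tessera.
In Juniper, Alice's side holds only 6%, not > 50%.
So before the transaction, Alice does not control Juniper.
After the purchase, Alice's direct stake in Fennick rises to 50% + 27% = 77%, and Sven's stake falls to 23%.
Alice holds 77% of Fennick, so Alice controls Fennick.
Fennick and Alice together hold 72% + 6% = 78% of Juniper, so Alice controls Juniper.
Alice did not control Juniper before and does after, so the clause is triggered.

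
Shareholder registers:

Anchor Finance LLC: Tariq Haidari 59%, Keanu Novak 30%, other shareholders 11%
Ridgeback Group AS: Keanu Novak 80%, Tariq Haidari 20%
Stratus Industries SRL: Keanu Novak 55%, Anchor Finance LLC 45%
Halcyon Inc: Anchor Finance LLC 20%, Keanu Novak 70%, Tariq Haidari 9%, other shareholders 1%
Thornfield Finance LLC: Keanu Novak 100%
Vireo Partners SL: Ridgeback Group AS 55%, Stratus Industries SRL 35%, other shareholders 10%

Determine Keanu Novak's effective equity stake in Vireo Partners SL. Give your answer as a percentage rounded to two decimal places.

67.98%

Keanu reaches Vireo along 3 paths.
Via Ridgeback: 80% × 55% = 44%.
Via Stratus: 55% × 35% = 19.25%.
Via Anchor → Stratus: 30% × 45% × 35% = 4.725%.
Total: 44% + 19.25% + 4.725% = 67.975%.
Rounded: 67.98%.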